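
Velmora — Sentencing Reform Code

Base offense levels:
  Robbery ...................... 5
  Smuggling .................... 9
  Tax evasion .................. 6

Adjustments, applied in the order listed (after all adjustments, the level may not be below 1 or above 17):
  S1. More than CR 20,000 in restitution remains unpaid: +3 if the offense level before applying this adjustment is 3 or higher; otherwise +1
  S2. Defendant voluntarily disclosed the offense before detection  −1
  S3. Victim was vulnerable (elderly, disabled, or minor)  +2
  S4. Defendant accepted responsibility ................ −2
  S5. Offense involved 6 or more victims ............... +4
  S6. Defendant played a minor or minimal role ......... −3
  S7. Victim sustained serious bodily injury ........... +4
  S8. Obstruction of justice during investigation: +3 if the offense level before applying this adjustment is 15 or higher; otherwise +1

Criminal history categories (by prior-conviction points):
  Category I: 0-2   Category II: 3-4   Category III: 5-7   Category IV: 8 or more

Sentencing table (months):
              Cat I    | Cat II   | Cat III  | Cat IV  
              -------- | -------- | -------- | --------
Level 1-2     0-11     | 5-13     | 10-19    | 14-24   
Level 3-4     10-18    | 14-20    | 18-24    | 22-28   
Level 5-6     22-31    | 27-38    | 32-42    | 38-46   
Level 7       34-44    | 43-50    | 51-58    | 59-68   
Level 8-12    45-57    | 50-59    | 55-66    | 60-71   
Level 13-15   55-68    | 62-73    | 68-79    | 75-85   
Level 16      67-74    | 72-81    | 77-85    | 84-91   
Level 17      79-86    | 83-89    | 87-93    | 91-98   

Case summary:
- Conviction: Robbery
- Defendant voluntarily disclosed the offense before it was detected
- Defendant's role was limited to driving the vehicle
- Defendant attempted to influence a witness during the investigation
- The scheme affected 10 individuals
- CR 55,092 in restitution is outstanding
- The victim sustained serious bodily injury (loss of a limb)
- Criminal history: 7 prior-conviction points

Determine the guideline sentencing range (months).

Base offense level for robbery: 5.
S1 applies (level before this adjustment is 5 ≥ 3, so +3): 5 + 3 = 8.
S2 applies: 8 − 1 = 7.
S3 does not apply.
S5 applies: 7 + 4 = 11.
S6 applies: 11 − 3 = 8.
S7 applies: 8 + 4 = 12.
S8 applies (level before this adjustment is 12 < 15, so +1): 12 + 1 = 13.
Final offense level: 13.
Criminal history: 7 prior points → Category III (5-7).
Level 13 falls in the 13-15 band.
Grid: Level 13-15 × Category III = 68-79 months.

68-79 months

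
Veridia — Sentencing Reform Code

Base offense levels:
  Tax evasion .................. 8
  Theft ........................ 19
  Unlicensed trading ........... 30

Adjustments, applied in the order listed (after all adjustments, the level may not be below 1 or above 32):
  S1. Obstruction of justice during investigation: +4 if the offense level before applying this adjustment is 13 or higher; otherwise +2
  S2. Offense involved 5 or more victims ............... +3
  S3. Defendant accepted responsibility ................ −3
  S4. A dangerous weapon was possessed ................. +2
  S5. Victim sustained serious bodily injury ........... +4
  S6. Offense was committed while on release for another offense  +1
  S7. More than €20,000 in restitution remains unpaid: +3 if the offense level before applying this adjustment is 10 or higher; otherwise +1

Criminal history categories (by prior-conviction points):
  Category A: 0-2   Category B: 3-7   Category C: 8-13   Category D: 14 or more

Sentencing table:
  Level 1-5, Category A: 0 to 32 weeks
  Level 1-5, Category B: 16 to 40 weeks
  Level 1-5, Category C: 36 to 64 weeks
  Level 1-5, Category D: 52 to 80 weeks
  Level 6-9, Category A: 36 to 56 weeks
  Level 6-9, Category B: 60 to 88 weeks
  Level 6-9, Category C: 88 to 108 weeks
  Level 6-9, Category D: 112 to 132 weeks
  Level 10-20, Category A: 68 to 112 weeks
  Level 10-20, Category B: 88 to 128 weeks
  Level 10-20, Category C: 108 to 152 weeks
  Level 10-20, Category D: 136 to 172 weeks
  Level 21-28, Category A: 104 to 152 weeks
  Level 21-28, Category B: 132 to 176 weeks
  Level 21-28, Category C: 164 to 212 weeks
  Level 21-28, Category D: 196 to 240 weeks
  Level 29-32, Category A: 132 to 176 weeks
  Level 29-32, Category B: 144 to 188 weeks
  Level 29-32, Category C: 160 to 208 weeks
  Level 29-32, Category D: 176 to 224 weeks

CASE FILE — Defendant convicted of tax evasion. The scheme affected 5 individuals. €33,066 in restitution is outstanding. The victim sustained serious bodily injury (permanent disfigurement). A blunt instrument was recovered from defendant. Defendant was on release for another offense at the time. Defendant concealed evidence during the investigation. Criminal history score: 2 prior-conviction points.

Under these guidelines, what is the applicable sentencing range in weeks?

104-152 weeks

Base offense level for tax evasion: 8.
S1 applies (level before this adjustment is 8 < 13, so +2): 8 + 2 = 10.
S2 applies: 10 + 3 = 13.
S4 applies: 13 + 2 = 15.
S5 applies: 15 + 4 = 19.
S6 applies: 19 + 1 = 20.
S7 applies (level before this adjustment is 20 ≥ 10, so +3): 20 + 3 = 23.
Final offense level: 23.
Criminal history: 2 prior points → Category A (0-2).
Level 23 falls in the 21-28 band.
Grid: Level 21-28 × Category A = 104-152 weeks.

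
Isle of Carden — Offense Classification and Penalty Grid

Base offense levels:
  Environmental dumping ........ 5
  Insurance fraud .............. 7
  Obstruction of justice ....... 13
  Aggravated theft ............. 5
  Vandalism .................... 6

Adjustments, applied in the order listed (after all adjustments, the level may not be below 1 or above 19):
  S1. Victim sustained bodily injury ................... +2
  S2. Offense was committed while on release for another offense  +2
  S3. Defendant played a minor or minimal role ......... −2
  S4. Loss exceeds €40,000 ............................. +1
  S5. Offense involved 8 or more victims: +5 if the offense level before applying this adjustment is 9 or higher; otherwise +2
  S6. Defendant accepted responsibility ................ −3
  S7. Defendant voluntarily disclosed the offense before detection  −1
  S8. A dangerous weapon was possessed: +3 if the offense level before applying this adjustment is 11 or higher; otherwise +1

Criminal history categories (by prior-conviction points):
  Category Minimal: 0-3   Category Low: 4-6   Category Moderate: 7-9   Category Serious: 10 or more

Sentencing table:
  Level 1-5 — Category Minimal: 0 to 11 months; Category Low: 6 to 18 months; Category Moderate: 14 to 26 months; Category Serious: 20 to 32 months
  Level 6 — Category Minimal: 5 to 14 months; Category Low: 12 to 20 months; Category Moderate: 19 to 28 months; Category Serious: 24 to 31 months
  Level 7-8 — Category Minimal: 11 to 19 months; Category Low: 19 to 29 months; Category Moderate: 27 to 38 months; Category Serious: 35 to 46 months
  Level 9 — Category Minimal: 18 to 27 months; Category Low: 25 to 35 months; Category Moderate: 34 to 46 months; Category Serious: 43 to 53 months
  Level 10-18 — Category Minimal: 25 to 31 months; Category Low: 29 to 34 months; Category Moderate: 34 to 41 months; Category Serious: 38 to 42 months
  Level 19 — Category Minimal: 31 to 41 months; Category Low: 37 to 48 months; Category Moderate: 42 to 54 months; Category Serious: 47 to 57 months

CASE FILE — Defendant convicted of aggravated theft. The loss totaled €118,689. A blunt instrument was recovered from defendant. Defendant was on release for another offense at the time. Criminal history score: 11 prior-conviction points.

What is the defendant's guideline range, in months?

Base offense level for aggravated theft: 5.
S1 does not apply.
S2 applies: 5 + 2 = 7.
S3 does not apply.
S4 applies: 7 + 1 = 8.
S5 does not apply.
S6 does not apply.
S7 does not apply.
S8 applies (level before this adjustment is 8 < 11, so +1): 8 + 1 = 9.
Final offense level: 9.
Criminal history: 11 prior points → Category Serious (10+).
Level 9 falls in the 9 band.
Grid: Level 9 × Category Serious = 43-53 months.

43-53 months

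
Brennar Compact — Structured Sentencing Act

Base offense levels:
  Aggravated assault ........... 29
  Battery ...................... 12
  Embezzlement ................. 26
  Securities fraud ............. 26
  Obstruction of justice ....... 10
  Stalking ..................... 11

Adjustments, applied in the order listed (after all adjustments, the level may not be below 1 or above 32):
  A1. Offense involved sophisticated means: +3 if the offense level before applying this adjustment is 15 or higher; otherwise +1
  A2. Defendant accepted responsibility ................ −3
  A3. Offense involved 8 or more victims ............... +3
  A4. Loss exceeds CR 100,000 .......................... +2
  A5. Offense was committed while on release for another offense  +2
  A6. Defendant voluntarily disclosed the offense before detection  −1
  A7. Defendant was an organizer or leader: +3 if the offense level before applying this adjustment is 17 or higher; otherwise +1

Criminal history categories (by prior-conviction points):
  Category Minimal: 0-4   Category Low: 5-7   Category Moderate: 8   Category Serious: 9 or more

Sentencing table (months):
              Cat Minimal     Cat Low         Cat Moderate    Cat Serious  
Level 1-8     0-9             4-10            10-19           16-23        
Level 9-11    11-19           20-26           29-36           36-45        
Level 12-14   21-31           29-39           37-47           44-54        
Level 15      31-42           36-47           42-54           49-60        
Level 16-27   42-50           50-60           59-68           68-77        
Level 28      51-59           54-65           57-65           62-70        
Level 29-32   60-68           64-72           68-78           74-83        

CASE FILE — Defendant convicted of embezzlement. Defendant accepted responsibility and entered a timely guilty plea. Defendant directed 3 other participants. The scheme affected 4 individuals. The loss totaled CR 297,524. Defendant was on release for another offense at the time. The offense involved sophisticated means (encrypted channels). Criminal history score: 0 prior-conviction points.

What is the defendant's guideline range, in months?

60-68 months

Base offense level for embezzlement: 26.
A1 applies (level before this adjustment is 26 ≥ 15, so +3): 26 + 3 = 29.
A2 applies: 29 − 3 = 26.
A3 does not apply.
A4 applies: 26 + 2 = 28.
A5 applies: 28 + 2 = 30.
A6 does not apply.
A7 applies (level before this adjustment is 30 ≥ 17, so +3): 30 + 3 = 33.
Level 33 exceeds the maximum of 32; capped at 32.
Final offense level: 32.
Criminal history: 0 prior points → Category Minimal (0-4).
Level 32 falls in the 29-32 band.
Grid: Level 29-32 × Category Minimal = 60-68 months.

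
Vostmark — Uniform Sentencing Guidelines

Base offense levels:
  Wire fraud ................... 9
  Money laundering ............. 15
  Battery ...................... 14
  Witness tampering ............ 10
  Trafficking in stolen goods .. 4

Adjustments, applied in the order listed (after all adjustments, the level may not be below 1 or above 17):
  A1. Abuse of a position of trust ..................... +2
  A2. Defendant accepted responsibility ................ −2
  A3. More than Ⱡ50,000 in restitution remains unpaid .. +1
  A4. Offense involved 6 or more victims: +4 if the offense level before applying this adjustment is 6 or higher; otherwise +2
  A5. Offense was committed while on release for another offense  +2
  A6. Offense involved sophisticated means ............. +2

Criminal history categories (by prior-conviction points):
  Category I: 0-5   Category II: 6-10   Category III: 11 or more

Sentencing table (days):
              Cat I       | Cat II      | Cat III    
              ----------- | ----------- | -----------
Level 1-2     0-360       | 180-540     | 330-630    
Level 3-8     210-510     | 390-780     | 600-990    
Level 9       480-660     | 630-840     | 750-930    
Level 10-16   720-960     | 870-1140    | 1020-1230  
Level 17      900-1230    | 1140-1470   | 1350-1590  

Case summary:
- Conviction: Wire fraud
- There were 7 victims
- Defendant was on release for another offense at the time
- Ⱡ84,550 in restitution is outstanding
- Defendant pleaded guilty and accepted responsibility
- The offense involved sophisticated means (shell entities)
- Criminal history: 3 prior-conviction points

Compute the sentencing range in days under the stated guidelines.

720-960 days

Base offense level for wire fraud: 9.
A1 does not apply.
A2 applies: 9 − 2 = 7.
A3 applies: 7 + 1 = 8.
A4 applies (level before this adjustment is 8 ≥ 6, so +4): 8 + 4 = 12.
A5 applies: 12 + 2 = 14.
A6 applies: 14 + 2 = 16.
Final offense level: 16.
Criminal history: 3 prior points → Category I (0-5).
Level 16 falls in the 10-16 band.
Grid: Level 10-16 × Category I = 720-960 days.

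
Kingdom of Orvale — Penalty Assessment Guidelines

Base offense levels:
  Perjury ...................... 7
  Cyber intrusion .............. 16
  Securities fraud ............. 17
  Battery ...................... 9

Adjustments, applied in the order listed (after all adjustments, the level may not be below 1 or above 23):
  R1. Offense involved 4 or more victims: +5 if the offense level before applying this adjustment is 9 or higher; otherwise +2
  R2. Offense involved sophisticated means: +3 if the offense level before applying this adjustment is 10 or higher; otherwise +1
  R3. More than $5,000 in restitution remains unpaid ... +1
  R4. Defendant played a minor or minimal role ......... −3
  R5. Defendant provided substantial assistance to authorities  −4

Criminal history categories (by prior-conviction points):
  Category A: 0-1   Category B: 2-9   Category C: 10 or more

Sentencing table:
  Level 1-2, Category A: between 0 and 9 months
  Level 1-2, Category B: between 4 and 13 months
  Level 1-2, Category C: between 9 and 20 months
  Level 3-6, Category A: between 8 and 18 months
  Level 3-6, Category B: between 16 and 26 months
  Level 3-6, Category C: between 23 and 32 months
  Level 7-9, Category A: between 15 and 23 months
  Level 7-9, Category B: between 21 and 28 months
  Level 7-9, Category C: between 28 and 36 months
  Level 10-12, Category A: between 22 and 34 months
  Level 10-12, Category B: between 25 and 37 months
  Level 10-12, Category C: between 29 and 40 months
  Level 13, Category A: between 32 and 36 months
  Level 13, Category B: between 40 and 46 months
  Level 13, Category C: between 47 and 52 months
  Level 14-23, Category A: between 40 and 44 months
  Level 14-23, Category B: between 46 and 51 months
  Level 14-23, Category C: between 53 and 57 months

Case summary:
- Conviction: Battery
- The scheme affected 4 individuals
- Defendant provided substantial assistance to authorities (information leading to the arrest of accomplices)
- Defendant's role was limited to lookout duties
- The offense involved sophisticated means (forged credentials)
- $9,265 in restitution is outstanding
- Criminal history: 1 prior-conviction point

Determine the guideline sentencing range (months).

22-34 months

Base offense level for battery: 9.
R1 applies (level before this adjustment is 9 ≥ 9, so +5): 9 + 5 = 14.
R2 applies (level before this adjustment is 14 ≥ 10, so +3): 14 + 3 = 17.
R3 applies: 17 + 1 = 18.
R4 applies: 18 − 3 = 15.
R5 applies: 15 − 4 = 11.
Final offense level: 11.
Criminal history: 1 prior point → Category A (0-1).
Level 11 falls in the 10-12 band.
Grid: Level 10-12 × Category A = 22-34 months.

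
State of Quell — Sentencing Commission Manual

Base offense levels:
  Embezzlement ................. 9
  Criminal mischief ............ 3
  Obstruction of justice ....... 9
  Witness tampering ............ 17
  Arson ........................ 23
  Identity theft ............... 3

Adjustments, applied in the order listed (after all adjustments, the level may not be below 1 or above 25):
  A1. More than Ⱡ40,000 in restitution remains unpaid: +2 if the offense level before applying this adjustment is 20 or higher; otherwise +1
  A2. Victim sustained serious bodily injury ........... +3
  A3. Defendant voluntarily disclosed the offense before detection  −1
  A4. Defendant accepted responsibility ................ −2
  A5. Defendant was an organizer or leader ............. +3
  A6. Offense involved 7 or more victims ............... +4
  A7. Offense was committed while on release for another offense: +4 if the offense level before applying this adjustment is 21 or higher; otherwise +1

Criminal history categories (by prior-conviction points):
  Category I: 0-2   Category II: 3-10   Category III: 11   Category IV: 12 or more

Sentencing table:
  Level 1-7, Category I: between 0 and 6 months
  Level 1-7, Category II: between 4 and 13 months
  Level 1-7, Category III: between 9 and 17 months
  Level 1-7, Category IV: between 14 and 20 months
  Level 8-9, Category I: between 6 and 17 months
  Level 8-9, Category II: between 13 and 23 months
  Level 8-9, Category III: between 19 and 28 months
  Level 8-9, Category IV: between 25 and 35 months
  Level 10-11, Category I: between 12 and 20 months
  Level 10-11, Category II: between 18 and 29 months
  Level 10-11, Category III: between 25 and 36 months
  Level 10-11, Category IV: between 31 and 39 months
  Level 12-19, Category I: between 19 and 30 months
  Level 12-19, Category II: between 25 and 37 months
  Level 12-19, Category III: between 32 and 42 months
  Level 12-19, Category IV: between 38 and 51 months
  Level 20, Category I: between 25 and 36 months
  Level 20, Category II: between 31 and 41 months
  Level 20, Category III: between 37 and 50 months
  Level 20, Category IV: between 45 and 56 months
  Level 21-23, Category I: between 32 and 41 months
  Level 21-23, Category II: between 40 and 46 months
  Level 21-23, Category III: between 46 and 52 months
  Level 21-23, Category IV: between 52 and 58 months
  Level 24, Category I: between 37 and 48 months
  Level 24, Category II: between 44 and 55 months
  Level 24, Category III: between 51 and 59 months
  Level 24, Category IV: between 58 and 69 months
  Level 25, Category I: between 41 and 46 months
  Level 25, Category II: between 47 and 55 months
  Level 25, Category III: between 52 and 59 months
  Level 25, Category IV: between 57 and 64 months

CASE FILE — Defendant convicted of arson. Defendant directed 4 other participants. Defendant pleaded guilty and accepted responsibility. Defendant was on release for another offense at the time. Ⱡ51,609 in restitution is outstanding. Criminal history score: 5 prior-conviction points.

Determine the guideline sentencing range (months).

47-55 months

Base offense level for arson: 23.
A1 applies (level before this adjustment is 23 ≥ 20, so +2): 23 + 2 = 25.
A4 applies: 25 − 2 = 23.
A5 applies: 23 + 3 = 26.
A7 applies (level before this adjustment is 26 ≥ 21, so +4): 26 + 4 = 30.
Level 30 exceeds the maximum of 25; capped at 25.
Final offense level: 25.
Criminal history: 5 prior points → Category II (3-10).
Level 25 falls in the 25 band.
Grid: Level 25 × Category II = 47-55 months.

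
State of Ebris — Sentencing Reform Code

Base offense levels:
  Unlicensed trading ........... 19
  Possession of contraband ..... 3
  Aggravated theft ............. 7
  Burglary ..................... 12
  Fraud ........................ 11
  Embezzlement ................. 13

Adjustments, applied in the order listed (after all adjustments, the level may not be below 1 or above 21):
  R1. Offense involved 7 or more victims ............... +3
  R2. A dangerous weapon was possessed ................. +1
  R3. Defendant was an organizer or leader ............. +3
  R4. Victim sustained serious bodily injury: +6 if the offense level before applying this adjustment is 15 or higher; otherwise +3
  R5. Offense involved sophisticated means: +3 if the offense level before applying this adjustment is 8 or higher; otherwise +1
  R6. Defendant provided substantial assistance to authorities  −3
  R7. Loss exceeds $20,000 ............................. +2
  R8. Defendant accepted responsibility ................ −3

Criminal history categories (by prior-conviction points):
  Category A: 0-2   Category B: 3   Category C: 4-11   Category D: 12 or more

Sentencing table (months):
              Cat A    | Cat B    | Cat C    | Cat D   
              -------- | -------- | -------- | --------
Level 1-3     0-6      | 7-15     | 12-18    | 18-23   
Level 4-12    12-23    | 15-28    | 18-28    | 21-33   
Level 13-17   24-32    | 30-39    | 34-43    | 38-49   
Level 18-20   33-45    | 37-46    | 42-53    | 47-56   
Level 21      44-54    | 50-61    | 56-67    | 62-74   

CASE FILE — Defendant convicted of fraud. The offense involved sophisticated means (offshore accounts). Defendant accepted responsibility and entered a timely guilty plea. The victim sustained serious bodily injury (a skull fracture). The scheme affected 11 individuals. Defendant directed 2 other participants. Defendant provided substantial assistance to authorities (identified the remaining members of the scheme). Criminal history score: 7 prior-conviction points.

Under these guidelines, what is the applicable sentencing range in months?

Base offense level for fraud: 11.
R1 applies: 11 + 3 = 14.
R3 applies: 14 + 3 = 17.
R4 applies (level before this adjustment is 17 ≥ 15, so +6): 17 + 6 = 23.
R5 applies (level before this adjustment is 23 ≥ 8, so +3): 23 + 3 = 26.
R6 applies: 26 − 3 = 23.
R7 does not apply.
R8 applies: 23 − 3 = 20.
Final offense level: 20.
Criminal history: 7 prior points → Category C (4-11).
Level 20 falls in the 18-20 band.
Grid: Level 18-20 × Category C = 42-53 months.

42-53 months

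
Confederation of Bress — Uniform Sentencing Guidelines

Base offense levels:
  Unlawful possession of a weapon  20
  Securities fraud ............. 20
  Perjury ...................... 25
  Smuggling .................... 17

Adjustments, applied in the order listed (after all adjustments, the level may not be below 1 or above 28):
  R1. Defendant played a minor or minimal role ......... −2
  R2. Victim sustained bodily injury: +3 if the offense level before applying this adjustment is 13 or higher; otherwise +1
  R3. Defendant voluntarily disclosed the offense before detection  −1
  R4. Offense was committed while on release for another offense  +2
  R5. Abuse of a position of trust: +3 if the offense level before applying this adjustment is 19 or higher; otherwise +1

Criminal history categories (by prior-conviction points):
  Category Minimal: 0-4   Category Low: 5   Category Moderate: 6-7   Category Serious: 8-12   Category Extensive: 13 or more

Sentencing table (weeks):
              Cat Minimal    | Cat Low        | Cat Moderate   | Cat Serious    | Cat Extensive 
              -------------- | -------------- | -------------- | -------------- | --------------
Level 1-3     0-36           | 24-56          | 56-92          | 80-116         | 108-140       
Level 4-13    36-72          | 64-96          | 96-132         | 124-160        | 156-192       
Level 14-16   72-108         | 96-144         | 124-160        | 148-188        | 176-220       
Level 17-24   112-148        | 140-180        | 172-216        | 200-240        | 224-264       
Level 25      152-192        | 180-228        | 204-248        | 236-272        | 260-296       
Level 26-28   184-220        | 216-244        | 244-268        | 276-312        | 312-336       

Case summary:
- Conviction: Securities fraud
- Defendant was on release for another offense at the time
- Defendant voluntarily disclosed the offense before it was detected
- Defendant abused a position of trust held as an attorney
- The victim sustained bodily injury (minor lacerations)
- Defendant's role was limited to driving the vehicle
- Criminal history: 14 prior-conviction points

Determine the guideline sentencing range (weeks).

Base offense level for securities fraud: 20.
R1 applies: 20 − 2 = 18.
R2 applies (level before this adjustment is 18 ≥ 13, so +3): 18 + 3 = 21.
R3 applies: 21 − 1 = 20.
R4 applies: 20 + 2 = 22.
R5 applies (level before this adjustment is 22 ≥ 19, so +3): 22 + 3 = 25.
Final offense level: 25.
Criminal history: 14 prior points → Category Extensive (13+).
Level 25 falls in the 25 band.
Grid: Level 25 × Category Extensive = 260-296 weeks.

260-296 weeks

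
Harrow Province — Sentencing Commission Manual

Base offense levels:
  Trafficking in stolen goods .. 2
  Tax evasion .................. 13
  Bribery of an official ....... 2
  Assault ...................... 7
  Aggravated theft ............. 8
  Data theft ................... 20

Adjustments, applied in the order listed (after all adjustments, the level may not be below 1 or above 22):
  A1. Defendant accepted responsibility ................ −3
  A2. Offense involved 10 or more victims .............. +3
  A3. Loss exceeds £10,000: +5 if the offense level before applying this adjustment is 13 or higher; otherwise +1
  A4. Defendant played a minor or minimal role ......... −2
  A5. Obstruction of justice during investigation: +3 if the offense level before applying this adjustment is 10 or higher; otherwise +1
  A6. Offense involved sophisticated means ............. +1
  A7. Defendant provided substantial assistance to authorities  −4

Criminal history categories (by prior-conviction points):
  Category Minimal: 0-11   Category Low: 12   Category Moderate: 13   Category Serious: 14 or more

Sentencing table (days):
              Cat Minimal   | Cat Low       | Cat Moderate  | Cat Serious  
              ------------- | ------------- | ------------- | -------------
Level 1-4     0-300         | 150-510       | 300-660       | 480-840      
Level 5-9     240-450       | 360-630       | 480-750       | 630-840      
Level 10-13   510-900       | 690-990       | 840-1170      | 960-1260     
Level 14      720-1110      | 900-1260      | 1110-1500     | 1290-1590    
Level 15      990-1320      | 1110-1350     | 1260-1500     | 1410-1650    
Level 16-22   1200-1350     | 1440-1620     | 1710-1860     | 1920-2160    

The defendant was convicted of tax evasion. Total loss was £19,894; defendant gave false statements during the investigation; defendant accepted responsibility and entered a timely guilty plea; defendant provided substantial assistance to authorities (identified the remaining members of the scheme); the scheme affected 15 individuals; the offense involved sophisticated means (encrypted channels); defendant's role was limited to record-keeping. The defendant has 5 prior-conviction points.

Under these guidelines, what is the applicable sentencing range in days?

Base offense level for tax evasion: 13.
A1 applies: 13 − 3 = 10.
A2 applies: 10 + 3 = 13.
A3 applies (level before this adjustment is 13 ≥ 13, so +5): 13 + 5 = 18.
A4 applies: 18 − 2 = 16.
A5 applies (level before this adjustment is 16 ≥ 10, so +3): 16 + 3 = 19.
A6 applies: 19 + 1 = 20.
A7 applies: 20 − 4 = 16.
Final offense level: 16.
Criminal history: 5 prior points → Category Minimal (0-11).
Level 16 falls in the 16-22 band.
Grid: Level 16-22 × Category Minimal = 1200-1350 days.

1200-1350 days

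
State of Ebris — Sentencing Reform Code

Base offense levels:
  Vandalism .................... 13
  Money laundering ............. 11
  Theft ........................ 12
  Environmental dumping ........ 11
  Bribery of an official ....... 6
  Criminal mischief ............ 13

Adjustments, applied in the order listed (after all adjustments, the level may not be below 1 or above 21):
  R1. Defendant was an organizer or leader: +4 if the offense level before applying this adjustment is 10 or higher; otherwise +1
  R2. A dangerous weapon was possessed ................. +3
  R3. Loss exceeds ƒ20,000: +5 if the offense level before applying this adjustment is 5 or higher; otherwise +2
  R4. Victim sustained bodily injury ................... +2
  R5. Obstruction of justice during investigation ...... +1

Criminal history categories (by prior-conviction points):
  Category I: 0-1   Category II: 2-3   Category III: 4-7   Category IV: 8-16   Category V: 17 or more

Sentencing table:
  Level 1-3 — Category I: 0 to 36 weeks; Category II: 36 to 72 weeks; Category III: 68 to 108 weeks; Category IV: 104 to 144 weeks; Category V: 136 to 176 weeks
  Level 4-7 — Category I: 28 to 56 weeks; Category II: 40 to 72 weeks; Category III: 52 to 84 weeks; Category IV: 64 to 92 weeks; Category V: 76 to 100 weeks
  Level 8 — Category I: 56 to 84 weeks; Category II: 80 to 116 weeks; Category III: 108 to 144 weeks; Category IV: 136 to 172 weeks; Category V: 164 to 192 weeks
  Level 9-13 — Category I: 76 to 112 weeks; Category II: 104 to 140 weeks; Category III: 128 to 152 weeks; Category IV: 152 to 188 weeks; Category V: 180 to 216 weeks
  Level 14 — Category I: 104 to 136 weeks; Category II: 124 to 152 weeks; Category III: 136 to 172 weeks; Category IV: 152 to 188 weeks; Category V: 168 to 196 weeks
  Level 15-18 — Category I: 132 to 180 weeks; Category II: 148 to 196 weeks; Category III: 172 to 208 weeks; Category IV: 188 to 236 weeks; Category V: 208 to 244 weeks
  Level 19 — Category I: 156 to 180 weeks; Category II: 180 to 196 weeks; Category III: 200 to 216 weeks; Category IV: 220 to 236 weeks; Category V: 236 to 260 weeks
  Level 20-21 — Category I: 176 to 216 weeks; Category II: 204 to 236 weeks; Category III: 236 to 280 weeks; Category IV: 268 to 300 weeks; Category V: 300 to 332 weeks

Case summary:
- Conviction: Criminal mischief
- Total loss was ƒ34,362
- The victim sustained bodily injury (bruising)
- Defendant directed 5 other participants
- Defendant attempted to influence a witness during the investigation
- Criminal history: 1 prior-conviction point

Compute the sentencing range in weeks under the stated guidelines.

176-216 weeks

Base offense level for criminal mischief: 13.
R1 applies (level before this adjustment is 13 ≥ 10, so +4): 13 + 4 = 17.
R2 does not apply.
R3 applies (level before this adjustment is 17 ≥ 5, so +5): 17 + 5 = 22.
R4 applies: 22 + 2 = 24.
R5 applies: 24 + 1 = 25.
Level 25 exceeds the maximum of 21; capped at 21.
Final offense level: 21.
Criminal history: 1 prior point → Category I (0-1).
Level 21 falls in the 20-21 band.
Grid: Level 20-21 × Category I = 176-216 weeks.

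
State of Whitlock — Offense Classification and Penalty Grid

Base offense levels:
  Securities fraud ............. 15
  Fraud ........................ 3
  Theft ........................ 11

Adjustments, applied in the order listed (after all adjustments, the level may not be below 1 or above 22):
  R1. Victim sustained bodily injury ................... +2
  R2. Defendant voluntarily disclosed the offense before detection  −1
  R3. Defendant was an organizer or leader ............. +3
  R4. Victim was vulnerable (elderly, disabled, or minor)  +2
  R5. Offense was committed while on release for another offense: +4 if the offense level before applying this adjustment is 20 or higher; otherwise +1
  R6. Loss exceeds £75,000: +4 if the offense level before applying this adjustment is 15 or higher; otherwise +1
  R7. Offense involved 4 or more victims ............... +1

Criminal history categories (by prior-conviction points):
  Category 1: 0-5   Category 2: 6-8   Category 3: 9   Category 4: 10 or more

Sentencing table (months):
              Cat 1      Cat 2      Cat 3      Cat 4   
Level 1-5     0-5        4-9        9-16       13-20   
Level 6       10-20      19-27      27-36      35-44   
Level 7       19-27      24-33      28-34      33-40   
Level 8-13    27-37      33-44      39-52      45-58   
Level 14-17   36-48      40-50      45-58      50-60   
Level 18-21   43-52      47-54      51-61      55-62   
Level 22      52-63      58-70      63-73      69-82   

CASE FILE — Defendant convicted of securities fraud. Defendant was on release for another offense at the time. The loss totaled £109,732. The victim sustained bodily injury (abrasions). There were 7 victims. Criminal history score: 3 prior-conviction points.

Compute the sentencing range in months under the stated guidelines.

52-63 months

Base offense level for securities fraud: 15.
R1 applies: 15 + 2 = 17.
R3 does not apply.
R4 does not apply.
R5 applies (level before this adjustment is 17 < 20, so +1): 17 + 1 = 18.
R6 applies (level before this adjustment is 18 ≥ 15, so +4): 18 + 4 = 22.
R7 applies: 22 + 1 = 23.
Level 23 exceeds the maximum of 22; capped at 22.
Final offense level: 22.
Criminal history: 3 prior points → Category 1 (0-5).
Level 22 falls in the 22 band.
Grid: Level 22 × Category 1 = 52-63 months.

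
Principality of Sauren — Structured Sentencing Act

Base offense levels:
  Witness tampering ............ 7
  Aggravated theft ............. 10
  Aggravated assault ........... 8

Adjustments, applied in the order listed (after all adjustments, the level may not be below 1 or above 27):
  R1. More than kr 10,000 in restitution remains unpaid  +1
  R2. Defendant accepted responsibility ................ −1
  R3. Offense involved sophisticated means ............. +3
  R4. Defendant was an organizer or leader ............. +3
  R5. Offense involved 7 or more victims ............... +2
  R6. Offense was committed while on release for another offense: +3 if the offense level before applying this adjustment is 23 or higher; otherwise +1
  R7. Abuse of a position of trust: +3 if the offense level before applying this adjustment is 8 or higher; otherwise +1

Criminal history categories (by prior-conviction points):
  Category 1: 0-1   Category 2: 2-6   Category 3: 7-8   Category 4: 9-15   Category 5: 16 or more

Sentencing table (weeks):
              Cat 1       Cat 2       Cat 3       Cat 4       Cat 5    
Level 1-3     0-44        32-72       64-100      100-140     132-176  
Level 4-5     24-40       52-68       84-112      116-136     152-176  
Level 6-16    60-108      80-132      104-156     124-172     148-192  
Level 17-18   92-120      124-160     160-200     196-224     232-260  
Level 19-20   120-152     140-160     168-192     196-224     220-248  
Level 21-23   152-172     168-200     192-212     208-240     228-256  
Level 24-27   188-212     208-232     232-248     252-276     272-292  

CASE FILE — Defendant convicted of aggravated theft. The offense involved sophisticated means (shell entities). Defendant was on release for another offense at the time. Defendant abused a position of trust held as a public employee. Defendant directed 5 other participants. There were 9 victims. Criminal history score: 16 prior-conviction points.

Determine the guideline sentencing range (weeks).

Base offense level for aggravated theft: 10.
R1 does not apply.
R2 does not apply.
R3 applies: 10 + 3 = 13.
R4 applies: 13 + 3 = 16.
R5 applies: 16 + 2 = 18.
R6 applies (level before this adjustment is 18 < 23, so +1): 18 + 1 = 19.
R7 applies (level before this adjustment is 19 ≥ 8, so +3): 19 + 3 = 22.
Final offense level: 22.
Criminal history: 16 prior points → Category 5 (16+).
Level 22 falls in the 21-23 band.
Grid: Level 21-23 × Category 5 = 228-256 weeks.

228-256 weeks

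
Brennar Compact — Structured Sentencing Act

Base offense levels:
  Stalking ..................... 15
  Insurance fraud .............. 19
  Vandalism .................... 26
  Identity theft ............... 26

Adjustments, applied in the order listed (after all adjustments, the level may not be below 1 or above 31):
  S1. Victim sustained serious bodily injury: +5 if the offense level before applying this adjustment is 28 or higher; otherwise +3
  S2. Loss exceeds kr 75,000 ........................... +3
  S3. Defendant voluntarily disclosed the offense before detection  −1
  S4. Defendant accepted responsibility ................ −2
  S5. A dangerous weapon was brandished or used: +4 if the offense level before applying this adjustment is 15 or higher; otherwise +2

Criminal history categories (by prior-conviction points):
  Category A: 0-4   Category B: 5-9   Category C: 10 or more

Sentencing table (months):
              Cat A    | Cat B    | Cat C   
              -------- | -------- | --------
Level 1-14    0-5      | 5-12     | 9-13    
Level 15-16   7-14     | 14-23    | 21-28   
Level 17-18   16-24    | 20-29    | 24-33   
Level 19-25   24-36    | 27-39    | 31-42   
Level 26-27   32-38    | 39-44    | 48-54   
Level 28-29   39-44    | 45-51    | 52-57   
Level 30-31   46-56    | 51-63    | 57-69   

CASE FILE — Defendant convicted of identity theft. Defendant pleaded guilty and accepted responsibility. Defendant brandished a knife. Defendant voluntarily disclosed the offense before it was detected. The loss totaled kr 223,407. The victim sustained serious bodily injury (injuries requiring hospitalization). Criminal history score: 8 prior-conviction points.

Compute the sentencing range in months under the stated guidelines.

Base offense level for identity theft: 26.
S1 applies (level before this adjustment is 26 < 28, so +3): 26 + 3 = 29.
S2 applies: 29 + 3 = 32.
S3 applies: 32 − 1 = 31.
S4 applies: 31 − 2 = 29.
S5 applies (level before this adjustment is 29 ≥ 15, so +4): 29 + 4 = 33.
Level 33 exceeds the maximum of 31; capped at 31.
Final offense level: 31.
Criminal history: 8 prior points → Category B (5-9).
Level 31 falls in the 30-31 band.
Grid: Level 30-31 × Category B = 51-63 months.

51-63 months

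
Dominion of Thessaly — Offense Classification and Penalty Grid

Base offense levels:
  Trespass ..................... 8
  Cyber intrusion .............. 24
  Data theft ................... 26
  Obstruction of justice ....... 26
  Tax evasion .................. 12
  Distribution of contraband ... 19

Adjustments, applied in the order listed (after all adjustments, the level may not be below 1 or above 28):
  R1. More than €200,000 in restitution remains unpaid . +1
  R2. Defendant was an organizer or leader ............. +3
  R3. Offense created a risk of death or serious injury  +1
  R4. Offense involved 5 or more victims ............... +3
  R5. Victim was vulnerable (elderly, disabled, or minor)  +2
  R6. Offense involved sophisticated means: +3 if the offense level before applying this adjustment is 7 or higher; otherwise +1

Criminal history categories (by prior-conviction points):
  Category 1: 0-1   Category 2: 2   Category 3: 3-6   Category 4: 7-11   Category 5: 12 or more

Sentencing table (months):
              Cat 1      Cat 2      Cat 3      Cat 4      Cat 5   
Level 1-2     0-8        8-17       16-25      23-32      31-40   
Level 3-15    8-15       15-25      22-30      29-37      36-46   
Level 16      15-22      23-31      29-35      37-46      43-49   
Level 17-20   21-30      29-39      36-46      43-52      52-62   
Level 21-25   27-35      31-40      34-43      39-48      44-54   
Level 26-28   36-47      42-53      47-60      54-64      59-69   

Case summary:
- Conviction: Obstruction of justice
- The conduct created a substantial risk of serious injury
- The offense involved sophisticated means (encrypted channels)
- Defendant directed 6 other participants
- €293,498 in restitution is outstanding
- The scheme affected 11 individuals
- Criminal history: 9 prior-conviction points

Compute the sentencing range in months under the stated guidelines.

Base offense level for obstruction of justice: 26.
R1 applies: 26 + 1 = 27.
R2 applies: 27 + 3 = 30.
R3 applies: 30 + 1 = 31.
R4 applies: 31 + 3 = 34.
R5 does not apply.
R6 applies (level before this adjustment is 34 ≥ 7, so +3): 34 + 3 = 37.
Level 37 exceeds the maximum of 28; capped at 28.
Final offense level: 28.
Criminal history: 9 prior points → Category 4 (7-11).
Level 28 falls in the 26-28 band.
Grid: Level 26-28 × Category 4 = 54-64 months.

54-64 months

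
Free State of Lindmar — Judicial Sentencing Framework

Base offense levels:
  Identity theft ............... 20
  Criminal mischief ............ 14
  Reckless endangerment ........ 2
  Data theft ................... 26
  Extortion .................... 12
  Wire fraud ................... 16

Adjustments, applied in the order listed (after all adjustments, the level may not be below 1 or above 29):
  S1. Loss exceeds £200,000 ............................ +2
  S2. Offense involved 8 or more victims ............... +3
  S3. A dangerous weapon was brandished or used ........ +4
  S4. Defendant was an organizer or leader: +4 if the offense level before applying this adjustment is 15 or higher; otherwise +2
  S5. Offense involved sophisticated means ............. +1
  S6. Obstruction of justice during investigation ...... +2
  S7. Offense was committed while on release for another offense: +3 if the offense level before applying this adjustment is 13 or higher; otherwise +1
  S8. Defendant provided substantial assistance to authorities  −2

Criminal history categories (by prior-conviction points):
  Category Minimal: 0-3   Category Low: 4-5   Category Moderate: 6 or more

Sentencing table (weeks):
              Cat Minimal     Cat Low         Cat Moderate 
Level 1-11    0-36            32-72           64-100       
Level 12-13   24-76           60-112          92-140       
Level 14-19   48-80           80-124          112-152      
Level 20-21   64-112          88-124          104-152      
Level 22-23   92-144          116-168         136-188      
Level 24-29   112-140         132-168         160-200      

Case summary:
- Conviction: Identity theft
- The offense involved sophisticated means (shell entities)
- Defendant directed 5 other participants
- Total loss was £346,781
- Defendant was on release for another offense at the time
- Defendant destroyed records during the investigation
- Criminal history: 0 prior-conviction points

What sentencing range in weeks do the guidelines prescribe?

Base offense level for identity theft: 20.
S1 applies: 20 + 2 = 22.
S4 applies (level before this adjustment is 22 ≥ 15, so +4): 22 + 4 = 26.
S5 applies: 26 + 1 = 27.
S6 applies: 27 + 2 = 29.
S7 applies (level before this adjustment is 29 ≥ 13, so +3): 29 + 3 = 32.
S8 does not apply.
Level 32 exceeds the maximum of 29; capped at 29.
Final offense level: 29.
Criminal history: 0 prior points → Category Minimal (0-3).
Level 29 falls in the 24-29 band.
Grid: Level 24-29 × Category Minimal = 112-140 weeks.

112-140 weeks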